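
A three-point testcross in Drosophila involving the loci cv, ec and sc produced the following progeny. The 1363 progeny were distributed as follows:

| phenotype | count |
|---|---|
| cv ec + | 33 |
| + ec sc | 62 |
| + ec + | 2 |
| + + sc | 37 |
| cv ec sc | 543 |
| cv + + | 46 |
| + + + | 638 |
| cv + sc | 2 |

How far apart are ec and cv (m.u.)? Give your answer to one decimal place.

8.2 m.u.

The two most frequent reciprocal classes, cv ec sc and + + +, are the parental types, so the F1 was cv ec sc / + + +.
The two rarest classes, cv + sc and + ec +, are the double crossovers. Comparing them with the parentals, only the ec allele has switched, so ec is the middle locus and the order is cv – ec – sc.
Crossovers in the cv–ec interval produce the single-crossover classes + ec sc and cv + + (62 + 46 = 108) plus the double crossovers (4).
RF(cv–ec) = (108 + 4) / 1363 = 112/1363 = 0.0822 → 8.2 m.u.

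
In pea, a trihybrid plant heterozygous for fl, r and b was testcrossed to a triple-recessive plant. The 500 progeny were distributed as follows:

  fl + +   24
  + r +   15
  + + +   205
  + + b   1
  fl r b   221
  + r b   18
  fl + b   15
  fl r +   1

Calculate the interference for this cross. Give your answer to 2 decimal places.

The two most frequent reciprocal classes, fl r b and + + +, are the parental types, so the F1 was fl r b / + + +.
The two rarest classes, fl r + and + + b, are the double crossovers. Comparing them with the parentals, only the b allele has switched, so b is the middle locus and the order is r – b – fl.
r–b: (30 + 2)/500 = 0.0640; b–fl: (42 + 2)/500 = 0.0880.
Expected DCO frequency = 0.0640 × 0.0880 ≈ 0.00563; observed = 2/500 ≈ 0.00400.
Coefficient of coincidence = 0.00400/0.00563 ≈ 0.71; interference = 1 − 0.71 = 0.29.

0.29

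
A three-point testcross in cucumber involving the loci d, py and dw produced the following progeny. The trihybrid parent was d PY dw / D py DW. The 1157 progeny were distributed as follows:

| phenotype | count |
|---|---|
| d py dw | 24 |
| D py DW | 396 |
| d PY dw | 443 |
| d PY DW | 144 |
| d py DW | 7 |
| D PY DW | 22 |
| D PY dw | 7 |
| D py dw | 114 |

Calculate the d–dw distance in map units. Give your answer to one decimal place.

The two rarest classes, D PY dw and d py DW, are the double crossovers. Comparing them with the parentals, only the d allele has switched, so d is the middle locus and the order is py – d – dw.
Crossovers in the d–dw interval produce the single-crossover classes d PY DW and D py dw (144 + 114 = 258) plus the double crossovers (14).
RF(d–dw) = (258 + 14) / 1157 = 272/1157 = 0.2351 → 23.5 map units.

23.5 map units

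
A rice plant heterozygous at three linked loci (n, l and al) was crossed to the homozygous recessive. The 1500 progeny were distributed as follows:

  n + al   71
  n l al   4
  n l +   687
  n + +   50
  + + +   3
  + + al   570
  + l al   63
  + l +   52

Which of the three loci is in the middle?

al

The two most frequent reciprocal classes, + + al and n l +, are the parental types, so the F1 was + + al / n l +.
The two rarest classes, + + + and n l al, are the double crossovers. Comparing them with the parentals, only the al allele has switched, so al is the middle locus and the order is n – al – l.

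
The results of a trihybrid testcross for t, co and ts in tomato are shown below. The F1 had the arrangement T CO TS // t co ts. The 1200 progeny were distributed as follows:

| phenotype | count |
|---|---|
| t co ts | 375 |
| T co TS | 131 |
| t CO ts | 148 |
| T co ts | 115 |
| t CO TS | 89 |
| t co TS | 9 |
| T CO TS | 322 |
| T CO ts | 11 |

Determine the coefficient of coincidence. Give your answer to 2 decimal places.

The two rarest classes, T CO ts and t co TS, are the double crossovers. Comparing them with the parentals, only the ts allele has switched, so ts is the middle locus and the order is t – ts – co.
t–ts: (204 + 20)/1200 = 0.1867; ts–co: (279 + 20)/1200 = 0.2492.
Expected DCO frequency = 0.1867 × 0.2492 ≈ 0.04653; observed = 20/1200 ≈ 0.01667.
Coefficient of coincidence = 0.01667/0.04653 ≈ 0.36.

0.36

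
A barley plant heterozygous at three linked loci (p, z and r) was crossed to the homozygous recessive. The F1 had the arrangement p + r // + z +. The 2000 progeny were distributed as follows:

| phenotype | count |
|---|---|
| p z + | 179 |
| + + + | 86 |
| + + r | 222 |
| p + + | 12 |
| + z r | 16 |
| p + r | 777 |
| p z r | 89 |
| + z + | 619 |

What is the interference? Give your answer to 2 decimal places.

The two rarest classes, p + + and + z r, are the double crossovers. Comparing them with the parentals, only the r allele has switched, so r is the middle locus and the order is z – r – p.
z–r: (175 + 28)/2000 = 0.1015; r–p: (401 + 28)/2000 = 0.2145.
Expected DCO frequency = 0.1015 × 0.2145 ≈ 0.02177; observed = 28/2000 ≈ 0.01400.
Coefficient of coincidence = 0.01400/0.02177 ≈ 0.64; interference = 1 − 0.64 = 0.36.

0.36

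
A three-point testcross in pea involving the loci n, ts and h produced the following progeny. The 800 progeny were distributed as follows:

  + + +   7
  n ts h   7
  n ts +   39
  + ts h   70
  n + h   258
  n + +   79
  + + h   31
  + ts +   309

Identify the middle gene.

The two most frequent reciprocal classes, n + h and + ts +, are the parental types, so the F1 was n + h / + ts +.
The two rarest classes, n ts h and + + +, are the double crossovers. Comparing them with the parentals, only the ts allele has switched, so ts is the middle locus and the order is n – ts – h.

ts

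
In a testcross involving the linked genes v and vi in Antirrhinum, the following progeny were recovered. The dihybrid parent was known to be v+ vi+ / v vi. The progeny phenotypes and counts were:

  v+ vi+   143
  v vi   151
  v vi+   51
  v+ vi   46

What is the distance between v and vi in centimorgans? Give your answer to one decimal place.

The recombinant classes are v+ vi and v vi+: 46 + 51 = 97.
Recombination frequency = 97/391 = 0.2481 ≈ 24.8%, i.e. 24.8 centimorgans.

24.8 centimorgans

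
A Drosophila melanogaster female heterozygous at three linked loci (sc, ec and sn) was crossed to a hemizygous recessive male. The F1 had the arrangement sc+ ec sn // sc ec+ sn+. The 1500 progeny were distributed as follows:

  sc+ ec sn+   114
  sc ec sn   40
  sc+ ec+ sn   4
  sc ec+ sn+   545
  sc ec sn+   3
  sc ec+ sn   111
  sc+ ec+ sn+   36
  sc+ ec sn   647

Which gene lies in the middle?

ec

The two rarest classes, sc+ ec+ sn and sc ec sn+, are the double crossovers. Comparing them with the parentals, only the ec allele has switched, so ec is the middle locus and the order is sc – ec – sn.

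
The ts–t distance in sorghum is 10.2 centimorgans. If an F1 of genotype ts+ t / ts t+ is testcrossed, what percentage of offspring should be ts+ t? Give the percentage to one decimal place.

44.9%

A map distance of 10.2 centimorgans corresponds to a recombination frequency of 0.102.
The F1 is ts+ t / ts t+, so ts+ t is a parental gamete class with expected frequency (1 − r)/2 = 0.898/2 = 0.4490.
That is 0.4490 = 44.9% of the progeny.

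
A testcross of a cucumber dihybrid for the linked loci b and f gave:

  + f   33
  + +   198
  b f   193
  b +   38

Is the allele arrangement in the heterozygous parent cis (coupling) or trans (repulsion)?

The two most frequent classes are + + (198) and b f (193); these are the parental (non-recombinant) types.
So the F1 carried + + on one chromosome and b f on the other — the recessive alleles are on the same chromosome (cis / coupling).

cis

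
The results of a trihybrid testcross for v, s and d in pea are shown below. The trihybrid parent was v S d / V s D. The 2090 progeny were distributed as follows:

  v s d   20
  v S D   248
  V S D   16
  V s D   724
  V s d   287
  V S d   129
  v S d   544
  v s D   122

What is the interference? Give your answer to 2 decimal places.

0.54

The two rarest classes, v s d and V S D, are the double crossovers. Comparing them with the parentals, only the s allele has switched, so s is the middle locus and the order is d – s – v.
d–s: (535 + 36)/2090 = 0.2732; s–v: (251 + 36)/2090 = 0.1373.
Expected DCO frequency = 0.2732 × 0.1373 ≈ 0.03751; observed = 36/2090 ≈ 0.01722.
Coefficient of coincidence = 0.01722/0.03751 ≈ 0.46; interference = 1 − 0.46 = 0.54.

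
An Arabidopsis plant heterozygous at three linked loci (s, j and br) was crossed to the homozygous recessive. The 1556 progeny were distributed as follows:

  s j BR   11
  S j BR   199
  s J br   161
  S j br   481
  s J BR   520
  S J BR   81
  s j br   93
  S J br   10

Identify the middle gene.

j

The two most frequent reciprocal classes, s J BR and S j br, are the parental types, so the F1 was s J BR / S j br.
The two rarest classes, s j BR and S J br, are the double crossovers. Comparing them with the parentals, only the j allele has switched, so j is the middle locus and the order is br – j – s.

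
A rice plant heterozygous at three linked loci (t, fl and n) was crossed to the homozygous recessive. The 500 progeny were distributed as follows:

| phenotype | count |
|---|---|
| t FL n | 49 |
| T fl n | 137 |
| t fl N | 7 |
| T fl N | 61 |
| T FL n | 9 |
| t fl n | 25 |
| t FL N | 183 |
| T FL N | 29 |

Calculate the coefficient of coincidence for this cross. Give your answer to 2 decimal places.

The two most frequent reciprocal classes, T fl n and t FL N, are the parental types, so the F1 was T fl n / t FL N.
The two rarest classes, T FL n and t fl N, are the double crossovers. Comparing them with the parentals, only the fl allele has switched, so fl is the middle locus and the order is t – fl – n.
t–fl: (54 + 16)/500 = 0.1400; fl–n: (110 + 16)/500 = 0.2520.
Expected DCO frequency = 0.1400 × 0.2520 ≈ 0.03528; observed = 16/500 ≈ 0.03200.
Coefficient of coincidence = 0.03200/0.03528 ≈ 0.91.

0.91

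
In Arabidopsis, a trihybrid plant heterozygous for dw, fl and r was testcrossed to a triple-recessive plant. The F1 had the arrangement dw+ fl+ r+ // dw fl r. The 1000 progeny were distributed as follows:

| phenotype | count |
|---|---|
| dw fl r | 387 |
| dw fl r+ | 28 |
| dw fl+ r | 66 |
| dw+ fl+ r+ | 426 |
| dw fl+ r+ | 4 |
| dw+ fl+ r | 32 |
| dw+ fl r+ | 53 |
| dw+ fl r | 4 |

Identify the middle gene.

dw

The two rarest classes, dw fl+ r+ and dw+ fl r, are the double crossovers. Comparing them with the parentals, only the dw allele has switched, so dw is the middle locus and the order is fl – dw – r.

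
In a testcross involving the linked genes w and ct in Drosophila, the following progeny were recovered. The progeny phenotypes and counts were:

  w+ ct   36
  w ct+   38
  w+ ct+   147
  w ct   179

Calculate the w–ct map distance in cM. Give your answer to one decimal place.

The two most frequent classes, w+ ct+ (147) and w ct (179), are the parental types, so the F1 was w+ ct+ / w ct.
The recombinant classes are w+ ct and w ct+: 36 + 38 = 74.
Recombination frequency = 74/400 = 0.1850 ≈ 18.5%, i.e. 18.5 cM.

18.5 cM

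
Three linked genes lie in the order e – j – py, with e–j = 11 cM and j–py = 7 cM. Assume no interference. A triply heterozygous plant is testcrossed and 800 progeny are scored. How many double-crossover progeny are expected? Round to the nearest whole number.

Map distances give recombination frequencies of 0.110 and 0.070 for the two intervals.
With no interference, expected double-crossover frequency = 0.110 × 0.070 = 0.00770.
Expected number = 0.00770 × 800 = 6.16 ≈ 6.

6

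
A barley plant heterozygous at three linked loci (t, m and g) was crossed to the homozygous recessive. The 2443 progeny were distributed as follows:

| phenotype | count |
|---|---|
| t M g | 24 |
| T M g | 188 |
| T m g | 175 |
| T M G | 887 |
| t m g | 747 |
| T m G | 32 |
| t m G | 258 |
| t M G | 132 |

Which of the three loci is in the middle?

m

The two most frequent reciprocal classes, T M G and t m g, are the parental types, so the F1 was T M G / t m g.
The two rarest classes, T m G and t M g, are the double crossovers. Comparing them with the parentals, only the m allele has switched, so m is the middle locus and the order is g – m – t.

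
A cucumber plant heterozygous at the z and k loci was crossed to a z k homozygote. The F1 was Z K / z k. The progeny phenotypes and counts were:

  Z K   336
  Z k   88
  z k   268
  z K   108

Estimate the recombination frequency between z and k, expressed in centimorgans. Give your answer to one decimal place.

The recombinant classes are Z k and z K: 88 + 108 = 196.
Recombination frequency = 196/800 = 0.2450 ≈ 24.5%, i.e. 24.5 centimorgans.

24.5 centimorgans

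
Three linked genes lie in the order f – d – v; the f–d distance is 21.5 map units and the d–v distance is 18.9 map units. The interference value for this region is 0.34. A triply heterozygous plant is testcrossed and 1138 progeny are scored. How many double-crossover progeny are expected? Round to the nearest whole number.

31

Map distances give recombination frequencies of 0.215 and 0.189 for the two intervals.
With interference 0.34 (so coincidence = 0.66), expected double-crossover frequency = 0.215 × 0.189 × 0.66 = 0.02682.
Expected number = 0.02682 × 1138 = 30.52 ≈ 31.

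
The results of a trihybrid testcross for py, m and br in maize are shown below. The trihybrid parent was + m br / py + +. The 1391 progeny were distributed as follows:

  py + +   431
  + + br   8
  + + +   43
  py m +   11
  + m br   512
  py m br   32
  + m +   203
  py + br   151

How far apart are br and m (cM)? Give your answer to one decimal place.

26.8 cM

The two rarest classes, + + br and py m +, are the double crossovers. Comparing them with the parentals, only the m allele has switched, so m is the middle locus and the order is br – m – py.
Crossovers in the br–m interval produce the single-crossover classes + m + and py + br (203 + 151 = 354) plus the double crossovers (19).
RF(br–m) = (354 + 19) / 1391 = 373/1391 = 0.2682 → 26.8 cM.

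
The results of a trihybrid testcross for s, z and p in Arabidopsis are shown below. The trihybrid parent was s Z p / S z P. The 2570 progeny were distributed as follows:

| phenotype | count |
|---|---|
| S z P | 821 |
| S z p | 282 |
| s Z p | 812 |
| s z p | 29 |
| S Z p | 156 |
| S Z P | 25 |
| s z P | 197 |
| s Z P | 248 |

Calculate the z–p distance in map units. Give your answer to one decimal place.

The two rarest classes, s z p and S Z P, are the double crossovers. Comparing them with the parentals, only the z allele has switched, so z is the middle locus and the order is p – z – s.
Crossovers in the p–z interval produce the single-crossover classes s Z P and S z p (248 + 282 = 530) plus the double crossovers (54).
RF(p–z) = (530 + 54) / 2570 = 584/2570 = 0.2272 → 22.7 map units.

22.7 map units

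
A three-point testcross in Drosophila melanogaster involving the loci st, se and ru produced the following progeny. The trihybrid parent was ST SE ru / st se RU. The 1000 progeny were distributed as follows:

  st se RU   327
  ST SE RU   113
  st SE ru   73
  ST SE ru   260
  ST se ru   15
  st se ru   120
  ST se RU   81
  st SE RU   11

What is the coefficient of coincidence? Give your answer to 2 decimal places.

0.56

The two rarest classes, ST se ru and st SE RU, are the double crossovers. Comparing them with the parentals, only the se allele has switched, so se is the middle locus and the order is ru – se – st.
ru–se: (233 + 26)/1000 = 0.2590; se–st: (154 + 26)/1000 = 0.1800.
Expected DCO frequency = 0.2590 × 0.1800 ≈ 0.04662; observed = 26/1000 ≈ 0.02600.
Coefficient of coincidence = 0.02600/0.04662 ≈ 0.56.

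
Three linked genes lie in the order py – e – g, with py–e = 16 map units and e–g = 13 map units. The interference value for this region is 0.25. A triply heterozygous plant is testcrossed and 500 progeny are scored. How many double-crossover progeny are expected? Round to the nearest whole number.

Map distances give recombination frequencies of 0.160 and 0.130 for the two intervals.
With interference 0.25 (so coincidence = 0.75), expected double-crossover frequency = 0.160 × 0.130 × 0.75 = 0.01560.
Expected number = 0.01560 × 500 = 7.80 ≈ 8.

8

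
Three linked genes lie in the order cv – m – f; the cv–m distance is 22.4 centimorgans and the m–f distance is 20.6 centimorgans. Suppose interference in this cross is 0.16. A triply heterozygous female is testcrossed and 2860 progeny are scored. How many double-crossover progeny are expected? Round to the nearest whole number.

Map distances give recombination frequencies of 0.224 and 0.206 for the two intervals.
With interference 0.16 (so coincidence = 0.84), expected double-crossover frequency = 0.224 × 0.206 × 0.84 = 0.03876.
Expected number = 0.03876 × 2860 = 110.86 ≈ 111.

111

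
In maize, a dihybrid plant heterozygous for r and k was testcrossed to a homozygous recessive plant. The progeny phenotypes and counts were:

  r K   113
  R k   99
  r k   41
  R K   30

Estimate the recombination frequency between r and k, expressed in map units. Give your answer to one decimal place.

25.1 map units

The two most frequent classes, R k (99) and r K (113), are the parental types, so the F1 was R k / r K.
The recombinant classes are R K and r k: 30 + 41 = 71.
Recombination frequency = 71/283 = 0.2509 ≈ 25.1%, i.e. 25.1 map units.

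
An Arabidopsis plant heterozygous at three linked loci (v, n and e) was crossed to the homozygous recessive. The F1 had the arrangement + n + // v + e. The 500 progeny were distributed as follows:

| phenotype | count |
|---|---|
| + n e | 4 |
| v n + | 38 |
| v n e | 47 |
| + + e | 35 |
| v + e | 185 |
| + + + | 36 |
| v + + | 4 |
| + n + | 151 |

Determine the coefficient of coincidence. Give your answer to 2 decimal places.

The two rarest classes, + n e and v + +, are the double crossovers. Comparing them with the parentals, only the e allele has switched, so e is the middle locus and the order is v – e – n.
v–e: (73 + 8)/500 = 0.1620; e–n: (83 + 8)/500 = 0.1820.
Expected DCO frequency = 0.1620 × 0.1820 ≈ 0.02948; observed = 8/500 ≈ 0.01600.
Coefficient of coincidence = 0.01600/0.02948 ≈ 0.54.

0.54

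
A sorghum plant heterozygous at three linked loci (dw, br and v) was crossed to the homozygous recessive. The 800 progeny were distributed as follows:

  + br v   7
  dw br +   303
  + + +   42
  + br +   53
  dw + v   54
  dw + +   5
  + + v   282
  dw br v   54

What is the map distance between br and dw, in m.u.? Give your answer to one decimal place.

14.9 m.u.

The two most frequent reciprocal classes, dw br + and + + v, are the parental types, so the F1 was dw br + / + + v.
The two rarest classes, dw + + and + br v, are the double crossovers. Comparing them with the parentals, only the br allele has switched, so br is the middle locus and the order is v – br – dw.
Crossovers in the br–dw interval produce the single-crossover classes + br + and dw + v (53 + 54 = 107) plus the double crossovers (12).
RF(br–dw) = (107 + 12) / 800 = 119/800 = 0.1487 → 14.9 m.u.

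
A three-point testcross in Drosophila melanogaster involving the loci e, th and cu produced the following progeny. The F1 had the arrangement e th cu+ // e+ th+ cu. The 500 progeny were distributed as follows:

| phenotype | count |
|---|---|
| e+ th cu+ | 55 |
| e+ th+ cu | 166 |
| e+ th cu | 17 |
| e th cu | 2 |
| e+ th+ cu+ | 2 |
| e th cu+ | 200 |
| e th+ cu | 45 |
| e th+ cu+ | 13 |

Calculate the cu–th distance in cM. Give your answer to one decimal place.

6.8 cM

The two rarest classes, e th cu and e+ th+ cu+, are the double crossovers. Comparing them with the parentals, only the cu allele has switched, so cu is the middle locus and the order is e – cu – th.
Crossovers in the cu–th interval produce the single-crossover classes e th+ cu+ and e+ th cu (13 + 17 = 30) plus the double crossovers (4).
RF(cu–th) = (30 + 4) / 500 = 34/500 = 0.0680 → 6.8 cM.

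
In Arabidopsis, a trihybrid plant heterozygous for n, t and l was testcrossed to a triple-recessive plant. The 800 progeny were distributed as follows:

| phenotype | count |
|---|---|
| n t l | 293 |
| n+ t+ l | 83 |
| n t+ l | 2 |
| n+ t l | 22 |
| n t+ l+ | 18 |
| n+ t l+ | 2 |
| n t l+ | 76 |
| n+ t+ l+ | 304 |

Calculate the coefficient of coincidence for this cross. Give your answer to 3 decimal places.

0.446

The two most frequent reciprocal classes, n t l and n+ t+ l+, are the parental types, so the F1 was n t l / n+ t+ l+.
The two rarest classes, n t+ l and n+ t l+, are the double crossovers. Comparing them with the parentals, only the t allele has switched, so t is the middle locus and the order is l – t – n.
l–t: (159 + 4)/800 = 0.2037; t–n: (40 + 4)/800 = 0.0550.
Expected DCO frequency = 0.2037 × 0.0550 ≈ 0.01120; observed = 4/800 ≈ 0.00500.
Coefficient of coincidence = 0.00500/0.01120 ≈ 0.446.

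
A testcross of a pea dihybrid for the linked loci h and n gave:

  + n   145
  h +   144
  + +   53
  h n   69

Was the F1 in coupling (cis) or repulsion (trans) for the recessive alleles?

The two most frequent classes are + n (145) and h + (144); these are the parental (non-recombinant) types.
So the F1 carried + n on one chromosome and h + on the other — the recessive alleles are on opposite chromosomes (trans / repulsion).

trans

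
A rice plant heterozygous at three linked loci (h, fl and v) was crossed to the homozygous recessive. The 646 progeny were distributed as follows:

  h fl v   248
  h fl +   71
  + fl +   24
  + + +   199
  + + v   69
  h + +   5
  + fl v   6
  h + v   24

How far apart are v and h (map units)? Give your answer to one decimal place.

The two most frequent reciprocal classes, h fl v and + + +, are the parental types, so the F1 was h fl v / + + +.
The two rarest classes, + fl v and h + +, are the double crossovers. Comparing them with the parentals, only the h allele has switched, so h is the middle locus and the order is v – h – fl.
Crossovers in the v–h interval produce the single-crossover classes h fl + and + + v (71 + 69 = 140) plus the double crossovers (11).
RF(v–h) = (140 + 11) / 646 = 151/646 = 0.2337 → 23.4 map units.

23.4 map units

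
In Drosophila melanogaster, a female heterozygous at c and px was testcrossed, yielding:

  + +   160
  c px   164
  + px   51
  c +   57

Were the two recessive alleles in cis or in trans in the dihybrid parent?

The two most frequent classes are + + (160) and c px (164); these are the parental (non-recombinant) types.
So the F1 carried + + on one chromosome and c px on the other — the recessive alleles are on the same chromosome (cis / coupling).

cis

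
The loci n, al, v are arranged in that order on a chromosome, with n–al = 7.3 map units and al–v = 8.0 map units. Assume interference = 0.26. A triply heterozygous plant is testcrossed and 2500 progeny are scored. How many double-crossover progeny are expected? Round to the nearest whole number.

Map distances give recombination frequencies of 0.073 and 0.080 for the two intervals.
With interference 0.26 (so coincidence = 0.74), expected double-crossover frequency = 0.073 × 0.080 × 0.74 = 0.00432.
Expected number = 0.00432 × 2500 = 10.80 ≈ 11.

11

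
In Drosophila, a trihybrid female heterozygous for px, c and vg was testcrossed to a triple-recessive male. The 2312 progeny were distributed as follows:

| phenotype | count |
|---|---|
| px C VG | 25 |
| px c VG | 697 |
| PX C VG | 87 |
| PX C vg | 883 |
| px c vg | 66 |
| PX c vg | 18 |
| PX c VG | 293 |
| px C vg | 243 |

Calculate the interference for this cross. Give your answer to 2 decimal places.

0.12

The two most frequent reciprocal classes, PX C vg and px c VG, are the parental types, so the F1 was PX C vg / px c VG.
The two rarest classes, PX c vg and px C VG, are the double crossovers. Comparing them with the parentals, only the c allele has switched, so c is the middle locus and the order is px – c – vg.
px–c: (536 + 43)/2312 = 0.2504; c–vg: (153 + 43)/2312 = 0.0848.
Expected DCO frequency = 0.2504 × 0.0848 ≈ 0.02123; observed = 43/2312 ≈ 0.01860.
Coefficient of coincidence = 0.01860/0.02123 ≈ 0.88; interference = 1 − 0.88 = 0.12.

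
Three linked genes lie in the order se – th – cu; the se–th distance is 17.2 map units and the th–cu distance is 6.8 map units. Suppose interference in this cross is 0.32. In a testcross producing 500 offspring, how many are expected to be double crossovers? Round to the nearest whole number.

Map distances give recombination frequencies of 0.172 and 0.068 for the two intervals.
With interference 0.32 (so coincidence = 0.68), expected double-crossover frequency = 0.172 × 0.068 × 0.68 = 0.00795.
Expected number = 0.00795 × 500 = 3.98 ≈ 4.

4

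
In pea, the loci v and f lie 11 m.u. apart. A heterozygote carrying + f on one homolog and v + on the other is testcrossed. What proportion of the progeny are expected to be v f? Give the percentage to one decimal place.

5.5%

A map distance of 11 m.u. corresponds to a recombination frequency of 0.110.
The F1 is + f / v +, so v f is a recombinant gamete class with expected frequency r/2 = 0.110/2 = 0.0550.
That is 0.0550 = 5.5% of the progeny.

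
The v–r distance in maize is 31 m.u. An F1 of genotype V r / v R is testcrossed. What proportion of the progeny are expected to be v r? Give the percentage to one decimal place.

15.5%

A map distance of 31 m.u. corresponds to a recombination frequency of 0.310.
The F1 is V r / v R, so v r is a recombinant gamete class with expected frequency r/2 = 0.310/2 = 0.1550.
That is 0.1550 = 15.5% of the progeny.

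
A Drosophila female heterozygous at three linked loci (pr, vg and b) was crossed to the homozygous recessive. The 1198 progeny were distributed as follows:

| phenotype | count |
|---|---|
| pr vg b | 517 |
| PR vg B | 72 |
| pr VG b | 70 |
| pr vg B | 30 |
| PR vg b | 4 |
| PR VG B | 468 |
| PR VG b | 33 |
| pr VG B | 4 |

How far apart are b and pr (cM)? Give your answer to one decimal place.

5.9 cM

The two most frequent reciprocal classes, pr vg b and PR VG B, are the parental types, so the F1 was pr vg b / PR VG B.
The two rarest classes, PR vg b and pr VG B, are the double crossovers. Comparing them with the parentals, only the pr allele has switched, so pr is the middle locus and the order is vg – pr – b.
Crossovers in the pr–b interval produce the single-crossover classes pr vg B and PR VG b (30 + 33 = 63) plus the double crossovers (8).
RF(pr–b) = (63 + 8) / 1198 = 71/1198 = 0.0593 → 5.9 cM.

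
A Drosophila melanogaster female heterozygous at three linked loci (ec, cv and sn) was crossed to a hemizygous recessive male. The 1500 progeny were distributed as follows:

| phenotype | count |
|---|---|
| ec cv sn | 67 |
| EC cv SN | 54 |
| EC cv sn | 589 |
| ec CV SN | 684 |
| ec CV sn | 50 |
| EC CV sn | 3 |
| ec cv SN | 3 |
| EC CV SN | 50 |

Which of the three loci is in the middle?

cv

The two most frequent reciprocal classes, EC cv sn and ec CV SN, are the parental types, so the F1 was EC cv sn / ec CV SN.
The two rarest classes, EC CV sn and ec cv SN, are the double crossovers. Comparing them with the parentals, only the cv allele has switched, so cv is the middle locus and the order is ec – cv – sn.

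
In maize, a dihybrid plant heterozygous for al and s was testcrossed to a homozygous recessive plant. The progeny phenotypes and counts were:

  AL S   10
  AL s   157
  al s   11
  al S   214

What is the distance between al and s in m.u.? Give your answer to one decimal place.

The two most frequent classes, AL s (157) and al S (214), are the parental types, so the F1 was AL s / al S.
The recombinant classes are AL S and al s: 10 + 11 = 21.
Recombination frequency = 21/392 = 0.0536 ≈ 5.4%, i.e. 5.4 m.u.

5.4 m.u.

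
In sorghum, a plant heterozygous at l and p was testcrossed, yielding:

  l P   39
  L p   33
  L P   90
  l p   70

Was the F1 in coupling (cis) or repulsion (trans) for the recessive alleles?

The two most frequent classes are L P (90) and l p (70); these are the parental (non-recombinant) types.
So the F1 carried L P on one chromosome and l p on the other — the recessive alleles are on the same chromosome (cis / coupling).

cis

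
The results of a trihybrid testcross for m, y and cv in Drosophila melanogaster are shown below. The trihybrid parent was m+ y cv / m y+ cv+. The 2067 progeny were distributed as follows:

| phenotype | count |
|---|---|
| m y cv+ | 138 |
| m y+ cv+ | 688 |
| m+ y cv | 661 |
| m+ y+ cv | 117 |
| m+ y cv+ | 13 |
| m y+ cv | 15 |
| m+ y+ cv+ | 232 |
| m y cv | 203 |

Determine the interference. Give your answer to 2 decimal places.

0.56

The two rarest classes, m+ y cv+ and m y+ cv, are the double crossovers. Comparing them with the parentals, only the cv allele has switched, so cv is the middle locus and the order is m – cv – y.
m–cv: (435 + 28)/2067 = 0.2240; cv–y: (255 + 28)/2067 = 0.1369.
Expected DCO frequency = 0.2240 × 0.1369 ≈ 0.03067; observed = 28/2067 ≈ 0.01355.
Coefficient of coincidence = 0.01355/0.03067 ≈ 0.44; interference = 1 − 0.44 = 0.56.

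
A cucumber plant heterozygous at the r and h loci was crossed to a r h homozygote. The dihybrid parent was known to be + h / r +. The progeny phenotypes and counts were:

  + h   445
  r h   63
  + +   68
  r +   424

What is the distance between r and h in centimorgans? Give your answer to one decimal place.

13.1 centimorgans

The recombinant classes are + + and r h: 68 + 63 = 131.
Recombination frequency = 131/1000 = 0.1310 ≈ 13.1%, i.e. 13.1 centimorgans.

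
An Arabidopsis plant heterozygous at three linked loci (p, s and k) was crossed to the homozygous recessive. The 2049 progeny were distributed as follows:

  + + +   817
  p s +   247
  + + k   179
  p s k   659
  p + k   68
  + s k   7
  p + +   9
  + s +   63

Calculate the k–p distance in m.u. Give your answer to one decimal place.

The two most frequent reciprocal classes, + + + and p s k, are the parental types, so the F1 was + + + / p s k.
The two rarest classes, p + + and + s k, are the double crossovers. Comparing them with the parentals, only the p allele has switched, so p is the middle locus and the order is k – p – s.
Crossovers in the k–p interval produce the single-crossover classes + + k and p s + (179 + 247 = 426) plus the double crossovers (16).
RF(k–p) = (426 + 16) / 2049 = 442/2049 = 0.2157 → 21.6 m.u.

21.6 m.u.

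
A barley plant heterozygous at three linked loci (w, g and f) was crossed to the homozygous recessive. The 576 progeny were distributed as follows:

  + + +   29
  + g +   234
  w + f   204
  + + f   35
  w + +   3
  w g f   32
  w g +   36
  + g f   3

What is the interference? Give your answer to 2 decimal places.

0.33

The two most frequent reciprocal classes, w + f and + g +, are the parental types, so the F1 was w + f / + g +.
The two rarest classes, w + + and + g f, are the double crossovers. Comparing them with the parentals, only the f allele has switched, so f is the middle locus and the order is w – f – g.
w–f: (71 + 6)/576 = 0.1337; f–g: (61 + 6)/576 = 0.1163.
Expected DCO frequency = 0.1337 × 0.1163 ≈ 0.01555; observed = 6/576 ≈ 0.01042.
Coefficient of coincidence = 0.01042/0.01555 ≈ 0.67; interference = 1 − 0.67 = 0.33.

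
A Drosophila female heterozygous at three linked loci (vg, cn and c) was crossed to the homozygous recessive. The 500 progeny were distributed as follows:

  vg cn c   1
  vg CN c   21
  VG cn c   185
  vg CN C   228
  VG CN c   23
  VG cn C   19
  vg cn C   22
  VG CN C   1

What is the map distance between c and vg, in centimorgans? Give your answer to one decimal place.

8.4 centimorgans

The two most frequent reciprocal classes, VG cn c and vg CN C, are the parental types, so the F1 was VG cn c / vg CN C.
The two rarest classes, vg cn c and VG CN C, are the double crossovers. Comparing them with the parentals, only the vg allele has switched, so vg is the middle locus and the order is c – vg – cn.
Crossovers in the c–vg interval produce the single-crossover classes VG cn C and vg CN c (19 + 21 = 40) plus the double crossovers (2).
RF(c–vg) = (40 + 2) / 500 = 42/500 = 0.0840 → 8.4 centimorgans.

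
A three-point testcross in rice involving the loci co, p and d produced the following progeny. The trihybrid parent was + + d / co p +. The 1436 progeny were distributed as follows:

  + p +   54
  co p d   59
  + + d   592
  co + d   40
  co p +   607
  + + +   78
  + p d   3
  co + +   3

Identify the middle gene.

p

The two rarest classes, + p d and co + +, are the double crossovers. Comparing them with the parentals, only the p allele has switched, so p is the middle locus and the order is co – p – d.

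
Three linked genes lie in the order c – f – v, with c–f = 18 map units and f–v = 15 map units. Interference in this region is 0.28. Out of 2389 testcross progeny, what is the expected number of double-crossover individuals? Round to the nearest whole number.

46

Map distances give recombination frequencies of 0.180 and 0.150 for the two intervals.
With interference 0.28 (so coincidence = 0.72), expected double-crossover frequency = 0.180 × 0.150 × 0.72 = 0.01944.
Expected number = 0.01944 × 2389 = 46.44 ≈ 46.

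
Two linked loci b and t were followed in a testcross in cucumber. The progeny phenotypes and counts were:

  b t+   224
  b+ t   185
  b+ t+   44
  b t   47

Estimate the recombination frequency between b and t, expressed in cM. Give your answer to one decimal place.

The two most frequent classes, b+ t (185) and b t+ (224), are the parental types, so the F1 was b+ t / b t+.
The recombinant classes are b+ t+ and b t: 44 + 47 = 91.
Recombination frequency = 91/500 = 0.1820 ≈ 18.2%, i.e. 18.2 cM.

18.2 cM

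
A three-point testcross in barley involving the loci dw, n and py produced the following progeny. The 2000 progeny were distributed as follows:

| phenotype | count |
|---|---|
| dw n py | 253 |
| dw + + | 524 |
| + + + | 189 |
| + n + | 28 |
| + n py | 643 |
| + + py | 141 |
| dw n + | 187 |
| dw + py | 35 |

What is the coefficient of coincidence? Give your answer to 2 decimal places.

0.64

The two most frequent reciprocal classes, dw + + and + n py, are the parental types, so the F1 was dw + + / + n py.
The two rarest classes, dw + py and + n +, are the double crossovers. Comparing them with the parentals, only the py allele has switched, so py is the middle locus and the order is dw – py – n.
dw–py: (442 + 63)/2000 = 0.2525; py–n: (328 + 63)/2000 = 0.1955.
Expected DCO frequency = 0.2525 × 0.1955 ≈ 0.04936; observed = 63/2000 ≈ 0.03150.
Coefficient of coincidence = 0.03150/0.04936 ≈ 0.64.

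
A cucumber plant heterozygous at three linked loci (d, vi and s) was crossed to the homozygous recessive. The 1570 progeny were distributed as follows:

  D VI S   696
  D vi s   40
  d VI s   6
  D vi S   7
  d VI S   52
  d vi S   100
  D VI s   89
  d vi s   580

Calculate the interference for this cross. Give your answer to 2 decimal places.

0.04

The two most frequent reciprocal classes, D VI S and d vi s, are the parental types, so the F1 was D VI S / d vi s.
The two rarest classes, D vi S and d VI s, are the double crossovers. Comparing them with the parentals, only the vi allele has switched, so vi is the middle locus and the order is s – vi – d.
s–vi: (189 + 13)/1570 = 0.1287; vi–d: (92 + 13)/1570 = 0.0669.
Expected DCO frequency = 0.1287 × 0.0669 ≈ 0.00861; observed = 13/1570 ≈ 0.00828.
Coefficient of coincidence = 0.00828/0.00861 ≈ 0.96; interference = 1 − 0.96 = 0.04.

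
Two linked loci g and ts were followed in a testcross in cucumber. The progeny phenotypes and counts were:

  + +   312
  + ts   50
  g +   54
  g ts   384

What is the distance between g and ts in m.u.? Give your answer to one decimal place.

13.0 m.u.

The two most frequent classes, + + (312) and g ts (384), are the parental types, so the F1 was + + / g ts.
The recombinant classes are + ts and g +: 50 + 54 = 104.
Recombination frequency = 104/800 = 0.1300 ≈ 13.0%, i.e. 13.0 m.u.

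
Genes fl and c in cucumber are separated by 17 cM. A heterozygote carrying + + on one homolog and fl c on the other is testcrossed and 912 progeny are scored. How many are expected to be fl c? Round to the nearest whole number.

378

A map distance of 17 cM corresponds to a recombination frequency of 0.170.
The F1 is + + / fl c, so fl c is a parental gamete class with expected frequency (1 − r)/2 = 0.830/2 = 0.4150.
Expected number = 0.4150 × 912 = 378.48 ≈ 378.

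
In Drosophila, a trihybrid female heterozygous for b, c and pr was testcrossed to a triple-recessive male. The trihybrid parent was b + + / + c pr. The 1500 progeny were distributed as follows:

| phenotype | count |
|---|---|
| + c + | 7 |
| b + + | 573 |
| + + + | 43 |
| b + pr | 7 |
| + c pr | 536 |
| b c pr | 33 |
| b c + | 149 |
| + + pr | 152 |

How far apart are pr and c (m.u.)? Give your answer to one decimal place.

The two rarest classes, b + pr and + c +, are the double crossovers. Comparing them with the parentals, only the pr allele has switched, so pr is the middle locus and the order is c – pr – b.
Crossovers in the c–pr interval produce the single-crossover classes b c + and + + pr (149 + 152 = 301) plus the double crossovers (14).
RF(c–pr) = (301 + 14) / 1500 = 315/1500 = 0.2100 → 21.0 m.u.

21.0 m.u.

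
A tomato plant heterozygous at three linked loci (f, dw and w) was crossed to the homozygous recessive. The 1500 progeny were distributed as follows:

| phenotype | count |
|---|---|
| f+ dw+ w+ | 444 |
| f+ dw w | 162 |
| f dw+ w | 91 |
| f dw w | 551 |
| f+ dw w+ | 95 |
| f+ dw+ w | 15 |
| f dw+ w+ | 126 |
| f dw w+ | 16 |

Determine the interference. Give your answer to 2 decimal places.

The two most frequent reciprocal classes, f+ dw+ w+ and f dw w, are the parental types, so the F1 was f+ dw+ w+ / f dw w.
The two rarest classes, f+ dw+ w and f dw w+, are the double crossovers. Comparing them with the parentals, only the w allele has switched, so w is the middle locus and the order is f – w – dw.
f–w: (288 + 31)/1500 = 0.2127; w–dw: (186 + 31)/1500 = 0.1447.
Expected DCO frequency = 0.2127 × 0.1447 ≈ 0.03078; observed = 31/1500 ≈ 0.02067.
Coefficient of coincidence = 0.02067/0.03078 ≈ 0.67; interference = 1 − 0.67 = 0.33.

0.33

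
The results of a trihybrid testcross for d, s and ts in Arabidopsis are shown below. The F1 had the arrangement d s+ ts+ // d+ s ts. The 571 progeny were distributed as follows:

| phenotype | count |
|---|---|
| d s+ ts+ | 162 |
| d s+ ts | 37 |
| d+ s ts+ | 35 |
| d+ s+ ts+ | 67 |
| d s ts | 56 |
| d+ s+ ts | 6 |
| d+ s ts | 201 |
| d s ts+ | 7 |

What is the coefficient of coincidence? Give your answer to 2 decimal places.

The two rarest classes, d s ts+ and d+ s+ ts, are the double crossovers. Comparing them with the parentals, only the s allele has switched, so s is the middle locus and the order is ts – s – d.
ts–s: (72 + 13)/571 = 0.1489; s–d: (123 + 13)/571 = 0.2382.
Expected DCO frequency = 0.1489 × 0.2382 ≈ 0.03547; observed = 13/571 ≈ 0.02277.
Coefficient of coincidence = 0.02277/0.03547 ≈ 0.64.

0.64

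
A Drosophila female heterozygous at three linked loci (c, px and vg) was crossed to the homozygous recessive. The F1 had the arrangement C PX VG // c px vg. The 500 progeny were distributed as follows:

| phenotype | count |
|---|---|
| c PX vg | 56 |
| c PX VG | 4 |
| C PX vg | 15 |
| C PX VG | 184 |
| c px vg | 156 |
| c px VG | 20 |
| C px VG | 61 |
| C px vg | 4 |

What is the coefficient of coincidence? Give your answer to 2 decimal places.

The two rarest classes, c PX VG and C px vg, are the double crossovers. Comparing them with the parentals, only the c allele has switched, so c is the middle locus and the order is px – c – vg.
px–c: (117 + 8)/500 = 0.2500; c–vg: (35 + 8)/500 = 0.0860.
Expected DCO frequency = 0.2500 × 0.0860 ≈ 0.02150; observed = 8/500 ≈ 0.01600.
Coefficient of coincidence = 0.01600/0.02150 ≈ 0.74.

0.74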